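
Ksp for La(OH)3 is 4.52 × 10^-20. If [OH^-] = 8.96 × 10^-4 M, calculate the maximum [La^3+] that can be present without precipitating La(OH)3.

6.28 x 10^-11 M

La(OH)3(s) ⇌ La^3+ + 3 OH^-
Ksp = [La^3+][OH^-]^3
Precipitation begins when Q = Ksp. With [OH^-] = 8.96 × 10^-4 M:
4.52 × 10^-20 = (8.96 × 10^-4)^3 × [La^3+]
[La^3+] = (4.52 × 10^-20 / 7.193 × 10^-10) = 6.28 x 10^-11 M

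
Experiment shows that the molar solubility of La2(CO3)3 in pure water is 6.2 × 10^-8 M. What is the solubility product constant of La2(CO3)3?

La2(CO3)3(s) ⇌ 2 La^3+(aq) + 3 CO3^2-(aq)
Let s = molar solubility. Then [La^3+] = 2s and [CO3^2-] = 3s.
Ksp = [La^3+]^2[CO3^2-]^3
Substituting: Ksp = (2s)^2(3s)^3 = 108s^5
With s = 6.2 × 10^-8: Ksp = 9.9 × 10^-35

Ksp ≈ 9.9e-35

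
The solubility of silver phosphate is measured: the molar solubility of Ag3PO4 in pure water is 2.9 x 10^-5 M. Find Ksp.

Ksp = 1.9 x 10^-17

Ag3PO4(s) ⇌ 3 Ag^+ + PO4^3-
For each mole of Ag3PO4 that dissolves: [Ag^+] = 3s, [PO4^3-] = s.
Ksp = [Ag^+]^3[PO4^3-]
Substituting: Ksp = (3s)^3s = 27s^4
Ksp = 27 × (2.9 × 10^-5)^4 = 1.9 × 10^-17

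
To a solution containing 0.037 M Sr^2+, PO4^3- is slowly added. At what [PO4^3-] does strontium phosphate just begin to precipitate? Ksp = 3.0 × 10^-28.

[PO4^3-] ≈ 2.4 x 10^-12 M

Sr3(PO4)2(s) ⇌ 3 Sr^2+(aq) + 2 PO4^3-(aq)
Ksp = [Sr^2+]^3[PO4^3-]^2
Precipitation begins when Q = Ksp. With [Sr^2+] = 0.037 M:
3.0 × 10^-28 = (0.037)^3 × [PO4^3-]^2
[PO4^3-] = (3.0 × 10^-28 / 5.07 x 10^-5)^(1/2) = 2.4 x 10^-12 M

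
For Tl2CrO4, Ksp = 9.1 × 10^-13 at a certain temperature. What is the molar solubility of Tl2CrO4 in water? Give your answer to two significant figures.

Tl2CrO4(s) <=> 2 Tl^+(aq) + CrO4^2-(aq)
Ksp = [Tl^+]^2[CrO4^2-]
With molar solubility s: [Tl^+] = 2s, [CrO4^2-] = s.
Ksp = (2s)^2s = 4s^3
Solving, s = (9.1 × 10^-13/4)^(1/3) = 6.1 × 10^-5 M

6.1 × 10^-5 M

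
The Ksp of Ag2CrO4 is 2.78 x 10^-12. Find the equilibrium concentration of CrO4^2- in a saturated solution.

[CrO4^2-] = 8.86e-5 M

Ag2CrO4(s) ⇌ 2 Ag^+ + CrO4^2-
Ksp = [Ag^+]^2[CrO4^2-]
For each mole of Ag2CrO4 that dissolves: [Ag^+] = 2s, [CrO4^2-] = s.
So Ksp = (2s)^2 × s = 4s^3
Solving, s = (2.78 x 10^-12/4)^(1/3) = 8.858 × 10^-5 M
[CrO4^2-] = s = 8.86 × 10^-5 M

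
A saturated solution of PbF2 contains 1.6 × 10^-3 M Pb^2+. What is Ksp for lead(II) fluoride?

PbF2(s) ⇌ Pb^2+ + 2 F^-
Stoichiometry gives [F^-] = (2/1)[Pb^2+] = 3.20 × 10^-3 M.
Ksp = [Pb^2+][F^-]^2
Ksp = 1.6 x 10^-3 × (3.20 × 10^-3)^2 = 1.6 x 10^-8

1.6 × 10^-8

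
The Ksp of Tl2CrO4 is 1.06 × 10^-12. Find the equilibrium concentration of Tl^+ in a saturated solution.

[Tl^+] ≈ 1.28 × 10^-4 M

Tl2CrO4(s) <=> 2 Tl^+ + CrO4^2-
Ksp = [Tl^+]^2[CrO4^2-]
If s mol/L of Tl2CrO4 dissolves, [Tl^+] = 2s and [CrO4^2-] = s.
Substituting: Ksp = (2s)^2s = 4s^3
s = (1.06 × 10^-12 / 4)^(1/3) = 6.423 x 10^-5 M
[Tl^+] = 2s = 1.28 × 10^-4 M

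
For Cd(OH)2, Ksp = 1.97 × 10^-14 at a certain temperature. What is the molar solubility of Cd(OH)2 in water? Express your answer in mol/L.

1.70 × 10^-5 M

Cd(OH)2(s) <=> Cd^2+(aq) + 2 OH^-(aq)
Ksp = [Cd^2+][OH^-]^2
If s mol/L of Cd(OH)2 dissolves, [Cd^2+] = s and [OH^-] = 2s.
So Ksp = s × (2s)^2 = 4s^3
s = (1.97 × 10^-14 / 4)^(1/3) = 1.70 × 10^-5 M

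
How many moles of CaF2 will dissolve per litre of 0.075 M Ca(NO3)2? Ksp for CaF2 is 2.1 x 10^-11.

CaF2(s) ⇌ Ca^2+(aq) + 2 F^-(aq)
Ksp = [Ca^2+][F^-]^2
Let s = moles of CaF2 that dissolve per litre. [Ca^2+] = 0.075 + s ≈ 0.075, [F^-] = 2s (common-ion effect: Ca^2+ is already 0.075 M).
Ksp ≈ 0.075 × (2s)^2
s = 8.4 × 10^-6 M
Check: s = 8.4 × 10^-6 ≪ 0.075, so the approximation is valid.

s = 8.4 x 10^-6 M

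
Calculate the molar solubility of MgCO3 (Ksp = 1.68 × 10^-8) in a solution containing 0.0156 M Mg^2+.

MgCO3(s) <=> Mg^2+ + CO3^2-
Ksp = [Mg^2+][CO3^2-]
If s mol/L dissolves here, [Mg^2+] = 0.0156 + s ≈ 0.0156, [CO3^2-] = s (since the Mg^2+ already present dominates).
Ksp ≈ 0.0156 × s
s = 1.08 × 10^-6 M
Check: s = 1.1 x 10^-6 ≪ 0.0156, so the approximation is valid.

1.08e-6 M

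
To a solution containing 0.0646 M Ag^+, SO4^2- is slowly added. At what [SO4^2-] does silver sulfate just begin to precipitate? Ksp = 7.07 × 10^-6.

Ag2SO4(s) <=> 2 Ag^+ + SO4^2-
Ksp = [Ag^+]^2[SO4^2-]
Precipitation begins when Q = Ksp. With [Ag^+] = 0.0646 M:
7.07 × 10^-6 = (0.0646)^2 × [SO4^2-]
[SO4^2-] = (7.07 × 10^-6 / 4.173 × 10^-3) = 1.69 x 10^-3 M

1.69 × 10^-3 M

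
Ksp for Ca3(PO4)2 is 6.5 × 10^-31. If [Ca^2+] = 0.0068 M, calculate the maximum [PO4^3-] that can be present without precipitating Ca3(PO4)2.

Ca3(PO4)2(s) ⇌ 3 Ca^2+ + 2 PO4^3-
Ksp = [Ca^2+]^3[PO4^3-]^2
Precipitation begins when Q = Ksp. With [Ca^2+] = 0.0068 M:
6.5 × 10^-31 = (0.0068)^3 × [PO4^3-]^2
[PO4^3-] = (6.5 × 10^-31 / 3.14 x 10^-7)^(1/2) = 1.4 x 10^-12 M

[PO4^3-] = 1.4 x 10^-12 M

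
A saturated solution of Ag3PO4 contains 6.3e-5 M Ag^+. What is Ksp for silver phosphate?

Ksp ≈ 5.3e-18

Ag3PO4(s) ⇌ 3 Ag^+ + PO4^3-
Stoichiometry gives [PO4^3-] = (1/3)[Ag^+] = 2.10 x 10^-5 M.
Ksp = [Ag^+]^3[PO4^3-]
Ksp = (6.3 x 10^-5)^3 × 2.10 × 10^-5 = 5.3 × 10^-18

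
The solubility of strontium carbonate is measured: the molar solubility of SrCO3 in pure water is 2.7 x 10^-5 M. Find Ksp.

7.3e-10

SrCO3(s) ⇌ Sr^2+ + CO3^2-
With molar solubility s: [Sr^2+] = s, [CO3^2-] = s.
Ksp = [Sr^2+][CO3^2-]
Ksp = s^2
Ksp = (2.7 × 10^-5)^2 = 7.3 x 10^-10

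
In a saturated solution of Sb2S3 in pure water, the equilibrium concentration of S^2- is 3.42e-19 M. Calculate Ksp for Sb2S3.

Ksp ≈ 2.08 x 10^-93

Sb2S3(s) ⇌ 2 Sb^3+(aq) + 3 S^2-(aq)
Stoichiometry gives [Sb^3+] = (2/3)[S^2-] = 2.280 × 10^-19 M.
Ksp = [Sb^3+]^2[S^2-]^3
Ksp = (2.280 × 10^-19)^2 × (3.42 x 10^-19)^3 = 2.08 × 10^-93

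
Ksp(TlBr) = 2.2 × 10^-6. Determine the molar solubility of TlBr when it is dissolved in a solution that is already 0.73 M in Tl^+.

s ≈ 3.0 x 10^-6 M

TlBr(s) <=> Tl^+(aq) + Br^-(aq)
Ksp = [Tl^+][Br^-]
Let s be the molar solubility in this solution. [Tl^+] = 0.73 + s ≈ 0.73, [Br^-] = s (common-ion effect: Tl^+ is already 0.73 M).
Ksp ≈ 0.73 × s
s = 3.0 × 10^-6 M
Check: s = 3.0 × 10^-6 ≪ 0.73, so the approximation is valid.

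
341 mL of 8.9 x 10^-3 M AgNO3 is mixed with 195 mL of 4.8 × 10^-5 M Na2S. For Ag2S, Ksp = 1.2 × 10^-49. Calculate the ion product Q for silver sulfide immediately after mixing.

Q ≈ 5.6e-10

Total volume = 341 + 195 = 536 mL.
[Ag^+] = 8.9 × 10^-3 × (341/536) = 5.66 × 10^-3 M
[S^2-] = 4.8 × 10^-5 × (195/536) = 1.75 × 10^-5 M
Ag2S(s) ⇌ 2 Ag^+(aq) + S^2-(aq), so Q = [Ag^+]^2[S^2-]
Q = (5.66 x 10^-3)^2(1.75 × 10^-5) = 5.6 × 10^-10
Q > Ksp, so Ag2S will precipitate.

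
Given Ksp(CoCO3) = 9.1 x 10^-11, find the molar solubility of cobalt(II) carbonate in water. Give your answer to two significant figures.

CoCO3(s) ⇌ Co^2+ + CO3^2-
Ksp = [Co^2+][CO3^2-]
Let s = molar solubility. Then [Co^2+] = s and [CO3^2-] = s.
Ksp = s^2
s = (9.1 x 10^-11)^(1/2) = 9.5 x 10^-6 M

s = 9.5 x 10^-6 M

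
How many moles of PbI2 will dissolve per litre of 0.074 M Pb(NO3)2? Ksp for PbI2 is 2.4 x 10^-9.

PbI2(s) <=> Pb^2+(aq) + 2 I^-(aq)
Ksp = [Pb^2+][I^-]^2
If s mol/L dissolves here, [Pb^2+] = 0.074 + s ≈ 0.074, [I^-] = 2s (since Pb^2+ from Pb(NO3)2 dominates).
Ksp ≈ 0.074 × (2s)^2
s = 9.0 × 10^-5 M
Check: s = 9.0 x 10^-5 ≪ 0.074, so the approximation is valid.

9.0 x 10^-5 M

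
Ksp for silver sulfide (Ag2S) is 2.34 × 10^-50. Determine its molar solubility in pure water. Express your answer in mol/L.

Ag2S(s) ⇌ 2 Ag^+(aq) + S^2-(aq)
Ksp = [Ag^+]^2[S^2-]
With molar solubility s: [Ag^+] = 2s, [S^2-] = s.
Substituting: Ksp = (2s)^2s = 4s^3
Solving, s = (2.34 × 10^-50/4)^(1/3) = 1.80 × 10^-17 M

1.80e-17 M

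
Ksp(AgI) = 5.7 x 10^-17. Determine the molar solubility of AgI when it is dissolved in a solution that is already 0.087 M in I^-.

AgI(s) <=> Ag^+(aq) + I^-(aq)
Ksp = [Ag^+][I^-]
Let s = moles of AgI that dissolve per litre. [Ag^+] = s, [I^-] = 0.087 + s ≈ 0.087 (since the I^- already present dominates).
Ksp ≈ s × 0.087
s = 6.6 × 10^-16 M
Check: s = 6.6 × 10^-16 ≪ 0.087, so the approximation is valid.

6.6 × 10^-16 M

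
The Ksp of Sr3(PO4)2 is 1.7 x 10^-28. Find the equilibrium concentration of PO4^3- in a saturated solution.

2.2 x 10^-6 M

Sr3(PO4)2(s) <=> 3 Sr^2+ + 2 PO4^3-
Ksp = [Sr^2+]^3[PO4^3-]^2
If s mol/L of Sr3(PO4)2 dissolves, [Sr^2+] = 3s and [PO4^3-] = 2s.
Ksp = (3s)^3(2s)^2 = 108s^5
s^5 = 1.7 x 10^-28 / 108, so s = 1.09 x 10^-6 M
[PO4^3-] = 2s = 2.2 × 10^-6 M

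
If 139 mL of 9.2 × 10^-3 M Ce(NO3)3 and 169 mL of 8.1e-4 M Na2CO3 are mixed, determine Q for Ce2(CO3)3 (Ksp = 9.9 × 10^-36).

1.5 × 10^-15

Total volume = 139 + 169 = 308 mL.
[Ce^3+] = 9.2 × 10^-3 × (139/308) = 4.15 × 10^-3 M
[CO3^2-] = 8.1 × 10^-4 × (169/308) = 4.44 × 10^-4 M
Ce2(CO3)3(s) ⇌ 2 Ce^3+ + 3 CO3^2-, so Q = [Ce^3+]^2[CO3^2-]^3
Q = (4.15 × 10^-3)^2(4.44 × 10^-4)^3 = 1.5 x 10^-15
Q > Ksp, so Ce2(CO3)3 will precipitate.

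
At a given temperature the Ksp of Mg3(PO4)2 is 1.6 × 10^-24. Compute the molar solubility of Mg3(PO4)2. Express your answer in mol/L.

s = 6.8e-6 M

Mg3(PO4)2(s) ⇌ 3 Mg^2+(aq) + 2 PO4^3-(aq)
Ksp = [Mg^2+]^3[PO4^3-]^2
Let s = molar solubility. Then [Mg^2+] = 3s and [PO4^3-] = 2s.
So Ksp = (3s)^3 × (2s)^2 = 108s^5
s = (1.6 × 10^-24 / 108)^(1/5) = 6.8 × 10^-6 M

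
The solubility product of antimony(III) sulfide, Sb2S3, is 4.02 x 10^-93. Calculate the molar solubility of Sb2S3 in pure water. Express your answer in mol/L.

s = 1.30e-19 M

Sb2S3(s) <=> 2 Sb^3+ + 3 S^2-
Ksp = [Sb^3+]^2[S^2-]^3
Let s = molar solubility. Then [Sb^3+] = 2s and [S^2-] = 3s.
Substituting: Ksp = (2s)^2(3s)^3 = 108s^5
s = (4.02 x 10^-93 / 108)^(1/5) = 1.30 × 10^-19 M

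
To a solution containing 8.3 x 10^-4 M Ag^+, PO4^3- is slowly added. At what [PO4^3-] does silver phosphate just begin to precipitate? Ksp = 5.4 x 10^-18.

9.4e-9 M

Ag3PO4(s) ⇌ 3 Ag^+ + PO4^3-
Ksp = [Ag^+]^3[PO4^3-]
Precipitation begins when Q = Ksp. With [Ag^+] = 8.3 x 10^-4 M:
5.4 x 10^-18 = (8.3 x 10^-4)^3 × [PO4^3-]
[PO4^3-] = (5.4 x 10^-18 / 5.72 × 10^-10) = 9.4 x 10^-9 M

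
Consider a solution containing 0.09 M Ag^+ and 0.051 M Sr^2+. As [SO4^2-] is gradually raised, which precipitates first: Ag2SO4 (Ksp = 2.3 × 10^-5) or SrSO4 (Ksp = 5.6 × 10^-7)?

SrSO4

Each salt begins to precipitate when Q = Ksp, i.e. when [SO4^2-] reaches its threshold.
For Ag2SO4: 2.3 × 10^-5 = (0.09)^2 × [SO4^2-]  ⇒  [SO4^2-] = 2.8 × 10^-3 M.
For SrSO4: 5.6 × 10^-7 = 0.051 × [SO4^2-]  ⇒  [SO4^2-] = 1.1 × 10^-5 M.
The salt with the lower threshold [SO4^2-] precipitates first: SrSO4.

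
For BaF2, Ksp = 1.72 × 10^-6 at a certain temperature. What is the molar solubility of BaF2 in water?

BaF2(s) <=> Ba^2+(aq) + 2 F^-(aq)
Ksp = [Ba^2+][F^-]^2
With molar solubility s: [Ba^2+] = s, [F^-] = 2s.
So Ksp = s × (2s)^2 = 4s^3
Solving, s = (1.72 × 10^-6/4)^(1/3) = 7.55 x 10^-3 M

7.55 x 10^-3 M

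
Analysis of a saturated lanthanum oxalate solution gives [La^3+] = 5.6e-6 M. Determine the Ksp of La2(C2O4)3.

La2(C2O4)3(s) ⇌ 2 La^3+ + 3 C2O4^2-
Stoichiometry gives [C2O4^2-] = (3/2)[La^3+] = 8.40 × 10^-6 M.
Ksp = [La^3+]^2[C2O4^2-]^3
Ksp = (5.6 × 10^-6)^2 × (8.40 × 10^-6)^3 = 1.9 x 10^-26

Ksp = 1.9 × 10^-26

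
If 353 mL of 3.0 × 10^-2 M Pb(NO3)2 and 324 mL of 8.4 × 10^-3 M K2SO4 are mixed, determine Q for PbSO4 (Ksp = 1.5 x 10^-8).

6.3e-5

Total volume = 353 + 324 = 677 mL.
[Pb^2+] = 3.0 × 10^-2 × (353/677) = 1.56 × 10^-2 M
[SO4^2-] = 8.4 × 10^-3 × (324/677) = 4.02 x 10^-3 M
PbSO4(s) <=> Pb^2+(aq) + SO4^2-(aq), so Q = [Pb^2+][SO4^2-]
Q = (1.56 × 10^-2)(4.02 × 10^-3) = 6.3 × 10^-5
Q > Ksp, so PbSO4 will precipitate.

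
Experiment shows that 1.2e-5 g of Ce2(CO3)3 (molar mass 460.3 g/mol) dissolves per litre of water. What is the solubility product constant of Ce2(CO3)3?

Ksp ≈ 1.3e-36

Molar solubility s = (1.2 × 10^-5 g/L) / (460.3 g/mol) = 2.61 × 10^-8 M.
Ce2(CO3)3(s) ⇌ 2 Ce^3+ + 3 CO3^2-
Let s = molar solubility. Then [Ce^3+] = 2s and [CO3^2-] = 3s.
Ksp = [Ce^3+]^2[CO3^2-]^3
So Ksp = (2s)^2 × (3s)^3 = 108s^5
With s = 2.61 x 10^-8: Ksp = 1.3 x 10^-36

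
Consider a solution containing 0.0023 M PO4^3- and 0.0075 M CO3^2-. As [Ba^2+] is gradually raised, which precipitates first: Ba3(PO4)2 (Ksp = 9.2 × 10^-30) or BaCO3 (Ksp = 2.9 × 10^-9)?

Precipitation of each salt starts when its ion product equals its Ksp.
For Ba3(PO4)2: 9.2 × 10^-30 = (0.0023)^2 × [Ba^2+]^3  ⇒  [Ba^2+] = 1.2 × 10^-8 M.
For BaCO3: 2.9 × 10^-9 = 0.0075 × [Ba^2+]  ⇒  [Ba^2+] = 3.9 x 10^-7 M.
The salt with the lower threshold [Ba^2+] precipitates first: Ba3(PO4)2.

Ba3(PO4)2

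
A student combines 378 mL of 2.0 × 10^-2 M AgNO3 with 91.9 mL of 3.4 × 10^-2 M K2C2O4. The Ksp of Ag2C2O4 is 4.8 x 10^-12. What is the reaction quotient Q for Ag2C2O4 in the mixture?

Total volume = 378 + 91.9 = 469.9 mL.
[Ag^+] = 2.0 × 10^-2 × (378/469.9) = 1.61 x 10^-2 M
[C2O4^2-] = 3.4 × 10^-2 × (91.9/469.9) = 6.65 x 10^-3 M
Ag2C2O4(s) ⇌ 2 Ag^+ + C2O4^2-, so Q = [Ag^+]^2[C2O4^2-]
Q = (1.61 × 10^-2)^2(6.65 × 10^-3) = 1.7 × 10^-6
Q > Ksp, so Ag2C2O4 will precipitate.

1.7 × 10^-6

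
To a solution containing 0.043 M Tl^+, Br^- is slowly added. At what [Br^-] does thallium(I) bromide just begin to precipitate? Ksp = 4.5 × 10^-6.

[Br^-] ≈ 1.0e-4 M

TlBr(s) ⇌ Tl^+(aq) + Br^-(aq)
Ksp = [Tl^+][Br^-]
Precipitation begins when Q = Ksp. With [Tl^+] = 0.043 M:
4.5 × 10^-6 = (0.043) × [Br^-]
[Br^-] = (4.5 × 10^-6 / 4.3 × 10^-2) = 1.0 x 10^-4 M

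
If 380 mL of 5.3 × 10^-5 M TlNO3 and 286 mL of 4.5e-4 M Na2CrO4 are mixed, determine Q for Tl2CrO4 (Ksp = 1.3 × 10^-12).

Total volume = 380 + 286 = 666 mL.
[Tl^+] = 5.3 × 10^-5 × (380/666) = 3.02 × 10^-5 M
[CrO4^2-] = 4.5 × 10^-4 × (286/666) = 1.93 × 10^-4 M
Tl2CrO4(s) ⇌ 2 Tl^+(aq) + CrO4^2-(aq), so Q = [Tl^+]^2[CrO4^2-]
Q = (3.02 x 10^-5)^2(1.93 × 10^-4) = 1.8 x 10^-13
Q < Ksp, so no precipitate of Tl2CrO4 forms.

Q = 1.8e-13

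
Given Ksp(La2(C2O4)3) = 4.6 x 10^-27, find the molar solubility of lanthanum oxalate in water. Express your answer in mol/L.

La2(C2O4)3(s) <=> 2 La^3+(aq) + 3 C2O4^2-(aq)
Ksp = [La^3+]^2[C2O4^2-]^3
With molar solubility s: [La^3+] = 2s, [C2O4^2-] = 3s.
Substituting: Ksp = (2s)^2(3s)^3 = 108s^5
s^5 = 4.6 x 10^-27 / 108, so s = 2.1 × 10^-6 M

s = 2.1e-6 M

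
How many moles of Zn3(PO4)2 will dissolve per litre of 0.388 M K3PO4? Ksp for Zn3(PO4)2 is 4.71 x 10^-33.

Zn3(PO4)2(s) <=> 3 Zn^2+(aq) + 2 PO4^3-(aq)
Ksp = [Zn^2+]^3[PO4^3-]^2
Let s = moles of Zn3(PO4)2 that dissolve per litre. [Zn^2+] = 3s, [PO4^3-] = 0.388 + 2s ≈ 0.388 (Ksp is small, so little additional dissolves).
Ksp ≈ (3s)^3 × (0.388)^2
s = 1.05 × 10^-11 M
Check: 2s = 2.1 x 10^-11 ≪ 0.388, so the approximation is valid.

s ≈ 1.05 × 10^-11 M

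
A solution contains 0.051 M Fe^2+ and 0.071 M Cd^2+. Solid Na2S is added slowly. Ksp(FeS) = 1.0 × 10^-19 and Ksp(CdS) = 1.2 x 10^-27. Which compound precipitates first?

Each salt begins to precipitate when Q = Ksp, i.e. when [S^2-] reaches its threshold.
For FeS: 1.0 × 10^-19 = 0.051 × [S^2-]  ⇒  [S^2-] = 2.0 x 10^-18 M.
For CdS: 1.2 x 10^-27 = 0.071 × [S^2-]  ⇒  [S^2-] = 1.7 x 10^-26 M.
The salt with the lower threshold [S^2-] precipitates first: CdS.

CdS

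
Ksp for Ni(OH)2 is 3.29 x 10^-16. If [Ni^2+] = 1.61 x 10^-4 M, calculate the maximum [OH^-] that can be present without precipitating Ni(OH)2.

1.43 × 10^-6 M

Ni(OH)2(s) ⇌ Ni^2+ + 2 OH^-
Ksp = [Ni^2+][OH^-]^2
Precipitation begins when Q = Ksp. With [Ni^2+] = 1.61 x 10^-4 M:
3.29 x 10^-16 = (1.61 x 10^-4) × [OH^-]^2
[OH^-] = (3.29 x 10^-16 / 1.61 × 10^-4)^(1/2) = 1.43 × 10^-6 M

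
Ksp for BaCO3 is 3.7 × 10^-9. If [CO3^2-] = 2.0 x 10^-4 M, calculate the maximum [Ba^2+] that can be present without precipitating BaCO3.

[Ba^2+] = 1.9 × 10^-5 M

BaCO3(s) ⇌ Ba^2+(aq) + CO3^2-(aq)
Ksp = [Ba^2+][CO3^2-]
Precipitation begins when Q = Ksp. With [CO3^2-] = 2.0 x 10^-4 M:
3.7 × 10^-9 = (2.0 x 10^-4) × [Ba^2+]
[Ba^2+] = (3.7 × 10^-9 / 2.0 x 10^-4) = 1.9 × 10^-5 M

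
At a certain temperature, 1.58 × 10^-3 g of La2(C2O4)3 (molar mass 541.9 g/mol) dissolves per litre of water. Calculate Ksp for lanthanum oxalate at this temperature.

Ksp = 2.28e-26

Molar solubility s = (1.58 x 10^-3 g/L) / (541.9 g/mol) = 2.916 × 10^-6 M.
La2(C2O4)3(s) <=> 2 La^3+(aq) + 3 C2O4^2-(aq)
Let s = molar solubility. Then [La^3+] = 2s and [C2O4^2-] = 3s.
Ksp = [La^3+]^2[C2O4^2-]^3
So Ksp = (2s)^2 × (3s)^3 = 108s^5
With s = 2.916 x 10^-6: Ksp = 2.28 x 10^-26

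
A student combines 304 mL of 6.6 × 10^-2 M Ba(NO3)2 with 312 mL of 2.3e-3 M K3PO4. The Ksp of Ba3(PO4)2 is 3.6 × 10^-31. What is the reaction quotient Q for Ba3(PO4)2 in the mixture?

Total volume = 304 + 312 = 616 mL.
[Ba^2+] = 6.6 × 10^-2 × (304/616) = 3.26 x 10^-2 M
[PO4^3-] = 2.3 × 10^-3 × (312/616) = 1.16 x 10^-3 M
Ba3(PO4)2(s) ⇌ 3 Ba^2+ + 2 PO4^3-, so Q = [Ba^2+]^3[PO4^3-]^2
Q = (3.26 × 10^-2)^3(1.16 x 10^-3)^2 = 4.7 x 10^-11
Q > Ksp, so Ba3(PO4)2 will precipitate.

Q = 4.7 × 10^-11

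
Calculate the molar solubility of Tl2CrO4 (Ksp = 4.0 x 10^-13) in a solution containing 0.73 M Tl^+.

s = 7.5 × 10^-13 M

Tl2CrO4(s) ⇌ 2 Tl^+(aq) + CrO4^2-(aq)
Ksp = [Tl^+]^2[CrO4^2-]
Let s = moles of Tl2CrO4 that dissolve per litre. [Tl^+] = 0.73 + 2s ≈ 0.73, [CrO4^2-] = s (Ksp is small, so little additional dissolves).
Ksp ≈ (0.73)^2 × s
s = 7.5 × 10^-13 M
Check: 2s = 1.5 × 10^-12 ≪ 0.73, so the approximation is valid.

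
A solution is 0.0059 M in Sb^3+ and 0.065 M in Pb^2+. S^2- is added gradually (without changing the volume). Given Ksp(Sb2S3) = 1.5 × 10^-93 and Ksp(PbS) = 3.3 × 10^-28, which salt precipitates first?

Sb2S3

Each salt begins to precipitate when Q = Ksp, i.e. when [S^2-] reaches its threshold.
For Sb2S3: 1.5 × 10^-93 = (0.0059)^2 × [S^2-]^3  ⇒  [S^2-] = 3.5 × 10^-30 M.
For PbS: 3.3 × 10^-28 = 0.065 × [S^2-]  ⇒  [S^2-] = 5.1 × 10^-27 M.
The salt with the lower threshold [S^2-] precipitates first: Sb2S3.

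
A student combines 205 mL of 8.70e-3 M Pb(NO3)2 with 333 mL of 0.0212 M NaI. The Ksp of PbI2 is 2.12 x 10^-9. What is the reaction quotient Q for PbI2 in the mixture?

Total volume = 205 + 333 = 538 mL.
[Pb^2+] = 8.70 × 10^-3 × (205/538) = 3.315 × 10^-3 M
[I^-] = 2.12 × 10^-2 × (333/538) = 1.312 × 10^-2 M
PbI2(s) <=> Pb^2+ + 2 I^-, so Q = [Pb^2+][I^-]^2
Q = (3.315 × 10^-3)(1.312 × 10^-2)^2 = 5.71 x 10^-7
Q > Ksp, so PbI2 will precipitate.

5.71 × 10^-7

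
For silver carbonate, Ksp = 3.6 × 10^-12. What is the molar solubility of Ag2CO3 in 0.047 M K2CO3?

Ag2CO3(s) ⇌ 2 Ag^+ + CO3^2-
Ksp = [Ag^+]^2[CO3^2-]
Let s be the molar solubility in this solution. [Ag^+] = 2s, [CO3^2-] = 0.047 + s ≈ 0.047 (common-ion effect: CO3^2- is already 0.047 M).
Ksp ≈ (2s)^2 × 0.047
s = 4.4 x 10^-6 M
Check: s = 4.4 x 10^-6 ≪ 0.047, so the approximation is valid.

4.4 × 10^-6 M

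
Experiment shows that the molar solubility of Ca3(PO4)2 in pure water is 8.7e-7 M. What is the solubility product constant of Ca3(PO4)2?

Ksp = 5.4 x 10^-29

Ca3(PO4)2(s) ⇌ 3 Ca^2+ + 2 PO4^3-
Let s = molar solubility. Then [Ca^2+] = 3s and [PO4^3-] = 2s.
Ksp = [Ca^2+]^3[PO4^3-]^2
Ksp = (3s)^3(2s)^2 = 108s^5
Ksp = 108 × (8.7 × 10^-7)^5 = 5.4 × 10^-29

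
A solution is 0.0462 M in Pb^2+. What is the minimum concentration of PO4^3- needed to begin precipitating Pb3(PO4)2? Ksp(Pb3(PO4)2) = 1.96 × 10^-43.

[PO4^3-] = 4.46e-20 M

Pb3(PO4)2(s) ⇌ 3 Pb^2+(aq) + 2 PO4^3-(aq)
Ksp = [Pb^2+]^3[PO4^3-]^2
Precipitation begins when Q = Ksp. With [Pb^2+] = 0.0462 M:
1.96 × 10^-43 = (0.0462)^3 × [PO4^3-]^2
[PO4^3-] = (1.96 × 10^-43 / 9.861 × 10^-5)^(1/2) = 4.46 x 10^-20 M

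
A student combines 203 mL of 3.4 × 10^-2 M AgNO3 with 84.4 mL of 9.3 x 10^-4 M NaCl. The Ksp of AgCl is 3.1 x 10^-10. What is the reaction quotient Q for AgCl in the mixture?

Q ≈ 6.6e-6

Total volume = 203 + 84.4 = 287.4 mL.
[Ag^+] = 3.4 x 10^-2 × (203/287.4) = 2.40 × 10^-2 M
[Cl^-] = 9.3 × 10^-4 × (84.4/287.4) = 2.73 x 10^-4 M
AgCl(s) ⇌ Ag^+ + Cl^-, so Q = [Ag^+][Cl^-]
Q = (2.40 x 10^-2)(2.73 × 10^-4) = 6.6 × 10^-6
Q > Ksp, so AgCl will precipitate.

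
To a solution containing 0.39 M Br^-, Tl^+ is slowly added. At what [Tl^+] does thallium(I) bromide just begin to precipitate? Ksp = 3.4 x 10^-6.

[Tl^+] = 8.7e-6 M

TlBr(s) ⇌ Tl^+ + Br^-
Ksp = [Tl^+][Br^-]
Precipitation begins when Q = Ksp. With [Br^-] = 0.39 M:
3.4 x 10^-6 = (0.39) × [Tl^+]
[Tl^+] = (3.4 x 10^-6 / 3.9 x 10^-1) = 8.7 x 10^-6 M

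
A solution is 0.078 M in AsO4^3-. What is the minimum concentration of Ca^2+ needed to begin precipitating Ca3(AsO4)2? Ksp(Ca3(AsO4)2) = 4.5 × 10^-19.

Ca3(AsO4)2(s) ⇌ 3 Ca^2+ + 2 AsO4^3-
Ksp = [Ca^2+]^3[AsO4^3-]^2
Precipitation begins when Q = Ksp. With [AsO4^3-] = 0.078 M:
4.5 × 10^-19 = (0.078)^2 × [Ca^2+]^3
[Ca^2+] = (4.5 × 10^-19 / 6.08 x 10^-3)^(1/3) = 4.2 × 10^-6 M

[Ca^2+] ≈ 4.2 × 10^-6 M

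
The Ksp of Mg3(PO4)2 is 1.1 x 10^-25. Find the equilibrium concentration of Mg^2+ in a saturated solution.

Mg3(PO4)2(s) ⇌ 3 Mg^2+ + 2 PO4^3-
Ksp = [Mg^2+]^3[PO4^3-]^2
For each mole of Mg3(PO4)2 that dissolves: [Mg^2+] = 3s, [PO4^3-] = 2s.
Substituting: Ksp = (3s)^3(2s)^2 = 108s^5
s^5 = 1.1 x 10^-25 / 108, so s = 4.00 × 10^-6 M
[Mg^2+] = 3s = 1.2 × 10^-5 M

[Mg^2+] = 1.2e-5 M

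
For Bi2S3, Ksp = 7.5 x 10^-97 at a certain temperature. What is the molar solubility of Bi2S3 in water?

Bi2S3(s) ⇌ 2 Bi^3+(aq) + 3 S^2-(aq)
Ksp = [Bi^3+]^2[S^2-]^3
If s mol/L of Bi2S3 dissolves, [Bi^3+] = 2s and [S^2-] = 3s.
So Ksp = (2s)^2 × (3s)^3 = 108s^5
s = (7.5 x 10^-97 / 108)^(1/5) = 2.3 × 10^-20 M

s = 2.3e-20 M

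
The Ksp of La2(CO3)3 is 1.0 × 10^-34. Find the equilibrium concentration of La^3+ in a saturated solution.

[La^3+] = 1.2 x 10^-7 M

La2(CO3)3(s) ⇌ 2 La^3+ + 3 CO3^2-
Ksp = [La^3+]^2[CO3^2-]^3
With molar solubility s: [La^3+] = 2s, [CO3^2-] = 3s.
Ksp = (2s)^2(3s)^3 = 108s^5
Solving, s = (1.0 × 10^-34/108)^(1/5) = 6.21 × 10^-8 M
[La^3+] = 2s = 1.2 × 10^-7 M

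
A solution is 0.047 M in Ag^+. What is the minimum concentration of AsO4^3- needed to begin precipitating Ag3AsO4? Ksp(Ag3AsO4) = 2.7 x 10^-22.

Ag3AsO4(s) ⇌ 3 Ag^+ + AsO4^3-
Ksp = [Ag^+]^3[AsO4^3-]
Precipitation begins when Q = Ksp. With [Ag^+] = 0.047 M:
2.7 x 10^-22 = (0.047)^3 × [AsO4^3-]
[AsO4^3-] = (2.7 x 10^-22 / 1.04 × 10^-4) = 2.6 x 10^-18 M

2.6e-18 M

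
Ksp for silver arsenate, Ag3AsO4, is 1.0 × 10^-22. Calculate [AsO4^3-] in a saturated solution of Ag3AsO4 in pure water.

Ag3AsO4(s) ⇌ 3 Ag^+(aq) + AsO4^3-(aq)
Ksp = [Ag^+]^3[AsO4^3-]
Let s = molar solubility. Then [Ag^+] = 3s and [AsO4^3-] = s.
Ksp = (3s)^3s = 27s^4
s = (1.0 × 10^-22 / 27)^(1/4) = 1.39 × 10^-6 M
[AsO4^3-] = s = 1.4 × 10^-6 M

1.4e-6 M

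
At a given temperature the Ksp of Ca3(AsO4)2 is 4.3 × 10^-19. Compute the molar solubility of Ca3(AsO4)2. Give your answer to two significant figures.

Ca3(AsO4)2(s) ⇌ 3 Ca^2+ + 2 AsO4^3-
Ksp = [Ca^2+]^3[AsO4^3-]^2
Let s = molar solubility. Then [Ca^2+] = 3s and [AsO4^3-] = 2s.
Substituting: Ksp = (3s)^3(2s)^2 = 108s^5
s = (4.3 × 10^-19 / 108)^(1/5) = 8.3 x 10^-5 M

8.3 × 10^-5 M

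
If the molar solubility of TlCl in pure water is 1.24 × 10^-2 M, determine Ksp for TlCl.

TlCl(s) <=> Tl^+ + Cl^-
For each mole of TlCl that dissolves: [Tl^+] = s, [Cl^-] = s.
Ksp = [Tl^+][Cl^-]
Ksp = s × s = s^2
With s = 1.24 × 10^-2: Ksp = 1.54 × 10^-4

1.54 × 10^-4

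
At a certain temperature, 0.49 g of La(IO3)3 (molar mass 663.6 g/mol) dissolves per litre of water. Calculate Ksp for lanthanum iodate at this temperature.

Molar solubility s = (4.9 x 10^-1 g/L) / (663.6 g/mol) = 7.38 × 10^-4 M.
La(IO3)3(s) ⇌ La^3+ + 3 IO3^-
With molar solubility s: [La^3+] = s, [IO3^-] = 3s.
Ksp = [La^3+][IO3^-]^3
Ksp = s(3s)^3 = 27s^4
Ksp = 27 × (7.38 × 10^-4)^4 = 8.0 × 10^-12

Ksp ≈ 8.0 × 10^-12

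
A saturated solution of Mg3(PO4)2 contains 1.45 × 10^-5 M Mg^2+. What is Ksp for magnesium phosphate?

Mg3(PO4)2(s) <=> 3 Mg^2+ + 2 PO4^3-
Stoichiometry gives [PO4^3-] = (2/3)[Mg^2+] = 9.667 × 10^-6 M.
Ksp = [Mg^2+]^3[PO4^3-]^2
Ksp = (1.45 × 10^-5)^3 × (9.667 x 10^-6)^2 = 2.85 x 10^-25

Ksp ≈ 2.85e-25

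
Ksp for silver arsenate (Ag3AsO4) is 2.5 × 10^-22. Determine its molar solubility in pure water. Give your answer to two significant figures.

s ≈ 1.7 × 10^-6 M

Ag3AsO4(s) ⇌ 3 Ag^+ + AsO4^3-
Ksp = [Ag^+]^3[AsO4^3-]
Let s = molar solubility. Then [Ag^+] = 3s and [AsO4^3-] = s.
So Ksp = (3s)^3 × s = 27s^4
s = (2.5 × 10^-22 / 27)^(1/4) = 1.7 × 10^-6 M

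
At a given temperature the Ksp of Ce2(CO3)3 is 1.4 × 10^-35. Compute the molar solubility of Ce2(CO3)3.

Ce2(CO3)3(s) ⇌ 2 Ce^3+ + 3 CO3^2-
Ksp = [Ce^3+]^2[CO3^2-]^3
With molar solubility s: [Ce^3+] = 2s, [CO3^2-] = 3s.
Substituting: Ksp = (2s)^2(3s)^3 = 108s^5
Solving, s = (1.4 × 10^-35/108)^(1/5) = 4.2 × 10^-8 M

4.2e-8 M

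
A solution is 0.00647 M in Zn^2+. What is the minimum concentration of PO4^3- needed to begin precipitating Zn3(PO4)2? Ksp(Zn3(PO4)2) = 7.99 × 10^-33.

Zn3(PO4)2(s) ⇌ 3 Zn^2+(aq) + 2 PO4^3-(aq)
Ksp = [Zn^2+]^3[PO4^3-]^2
Precipitation begins when Q = Ksp. With [Zn^2+] = 0.00647 M:
7.99 × 10^-33 = (0.00647)^3 × [PO4^3-]^2
[PO4^3-] = (7.99 × 10^-33 / 2.708 x 10^-7)^(1/2) = 1.72 × 10^-13 M

[PO4^3-] = 1.72 × 10^-13 M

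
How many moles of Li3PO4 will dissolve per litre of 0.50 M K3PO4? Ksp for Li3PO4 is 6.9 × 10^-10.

3.7 × 10^-4 M

Li3PO4(s) <=> 3 Li^+(aq) + PO4^3-(aq)
Ksp = [Li^+]^3[PO4^3-]
If s mol/L dissolves here, [Li^+] = 3s, [PO4^3-] = 0.50 + s ≈ 0.50 (common-ion effect: PO4^3- is already 0.50 M).
Ksp ≈ (3s)^3 × 0.50
s = 3.7 × 10^-4 M
Check: s = 3.7 × 10^-4 ≪ 0.50, so the approximation is valid.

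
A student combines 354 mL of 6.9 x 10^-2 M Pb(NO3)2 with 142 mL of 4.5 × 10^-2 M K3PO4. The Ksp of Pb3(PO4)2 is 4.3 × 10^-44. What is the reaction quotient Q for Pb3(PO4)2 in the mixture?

2.0 × 10^-8

Total volume = 354 + 142 = 496 mL.
[Pb^2+] = 6.9 × 10^-2 × (354/496) = 4.92 x 10^-2 M
[PO4^3-] = 4.5 × 10^-2 × (142/496) = 1.29 × 10^-2 M
Pb3(PO4)2(s) <=> 3 Pb^2+(aq) + 2 PO4^3-(aq), so Q = [Pb^2+]^3[PO4^3-]^2
Q = (4.92 × 10^-2)^3(1.29 x 10^-2)^2 = 2.0 x 10^-8
Q > Ksp, so Pb3(PO4)2 will precipitate.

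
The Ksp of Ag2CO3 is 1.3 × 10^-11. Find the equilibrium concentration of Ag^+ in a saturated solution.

[Ag^+] = 3.0 x 10^-4 M

Ag2CO3(s) ⇌ 2 Ag^+ + CO3^2-
Ksp = [Ag^+]^2[CO3^2-]
If s mol/L of Ag2CO3 dissolves, [Ag^+] = 2s and [CO3^2-] = s.
Ksp = (2s)^2s = 4s^3
s^3 = 1.3 × 10^-11 / 4, so s = 1.48 × 10^-4 M
[Ag^+] = 2s = 3.0 × 10^-4 M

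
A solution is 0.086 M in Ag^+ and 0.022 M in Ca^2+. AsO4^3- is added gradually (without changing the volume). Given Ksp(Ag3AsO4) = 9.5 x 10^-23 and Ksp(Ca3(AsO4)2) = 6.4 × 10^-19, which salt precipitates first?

Precipitation of each salt starts when its ion product equals its Ksp.
For Ag3AsO4: 9.5 x 10^-23 = (0.086)^3 × [AsO4^3-]  ⇒  [AsO4^3-] = 1.5 x 10^-19 M.
For Ca3(AsO4)2: 6.4 × 10^-19 = (0.022)^3 × [AsO4^3-]^2  ⇒  [AsO4^3-] = 2.5 x 10^-7 M.
The salt with the lower threshold [AsO4^3-] precipitates first: Ag3AsO4.

Ag3AsO4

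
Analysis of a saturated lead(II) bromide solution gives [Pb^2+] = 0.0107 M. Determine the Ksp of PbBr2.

PbBr2(s) ⇌ Pb^2+(aq) + 2 Br^-(aq)
Stoichiometry gives [Br^-] = (2/1)[Pb^2+] = 2.140 × 10^-2 M.
Ksp = [Pb^2+][Br^-]^2
Ksp = 1.07 x 10^-2 × (2.140 × 10^-2)^2 = 4.90 x 10^-6

4.90e-6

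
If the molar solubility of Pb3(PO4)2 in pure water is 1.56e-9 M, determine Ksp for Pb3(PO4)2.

Ksp = 9.98e-43

Pb3(PO4)2(s) <=> 3 Pb^2+(aq) + 2 PO4^3-(aq)
Let s = molar solubility. Then [Pb^2+] = 3s and [PO4^3-] = 2s.
Ksp = [Pb^2+]^3[PO4^3-]^2
Ksp = (3s)^3(2s)^2 = 108s^5
With s = 1.56 × 10^-9: Ksp = 9.98 × 10^-43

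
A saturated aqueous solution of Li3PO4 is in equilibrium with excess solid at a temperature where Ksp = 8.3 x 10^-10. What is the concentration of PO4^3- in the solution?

2.4e-3 M

Li3PO4(s) <=> 3 Li^+(aq) + PO4^3-(aq)
Ksp = [Li^+]^3[PO4^3-]
With molar solubility s: [Li^+] = 3s, [PO4^3-] = s.
Substituting: Ksp = (3s)^3s = 27s^4
Solving, s = (8.3 x 10^-10/27)^(1/4) = 2.35 × 10^-3 M
[PO4^3-] = s = 2.4 x 10^-3 M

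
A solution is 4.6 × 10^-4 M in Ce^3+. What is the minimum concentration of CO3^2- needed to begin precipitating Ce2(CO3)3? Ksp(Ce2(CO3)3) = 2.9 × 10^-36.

Ce2(CO3)3(s) <=> 2 Ce^3+(aq) + 3 CO3^2-(aq)
Ksp = [Ce^3+]^2[CO3^2-]^3
Precipitation begins when Q = Ksp. With [Ce^3+] = 4.6 × 10^-4 M:
2.9 × 10^-36 = (4.6 × 10^-4)^2 × [CO3^2-]^3
[CO3^2-] = (2.9 × 10^-36 / 2.12 × 10^-7)^(1/3) = 2.4 x 10^-10 M

2.4 × 10^-10 M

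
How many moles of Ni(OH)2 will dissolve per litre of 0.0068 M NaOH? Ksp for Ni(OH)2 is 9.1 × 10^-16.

Ni(OH)2(s) ⇌ Ni^2+ + 2 OH^-
Ksp = [Ni^2+][OH^-]^2
Let s be the molar solubility in this solution. [Ni^2+] = s, [OH^-] = 0.0068 + 2s ≈ 0.0068 (since OH^- from NaOH dominates).
Ksp ≈ s × (0.0068)^2
s = 2.0 × 10^-11 M
Check: 2s = 3.9 × 10^-11 ≪ 0.0068, so the approximation is valid.

s = 2.0e-11 M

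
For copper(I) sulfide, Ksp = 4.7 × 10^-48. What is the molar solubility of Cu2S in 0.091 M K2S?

s = 3.6 x 10^-24 M

Cu2S(s) ⇌ 2 Cu^+(aq) + S^2-(aq)
Ksp = [Cu^+]^2[S^2-]
Let s be the molar solubility in this solution. [Cu^+] = 2s, [S^2-] = 0.091 + s ≈ 0.091 (common-ion effect: S^2- is already 0.091 M).
Ksp ≈ (2s)^2 × 0.091
s = 3.6 × 10^-24 M
Check: s = 3.6 × 10^-24 ≪ 0.091, so the approximation is valid.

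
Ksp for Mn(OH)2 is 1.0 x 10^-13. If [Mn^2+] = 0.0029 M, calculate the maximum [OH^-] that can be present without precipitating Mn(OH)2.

Mn(OH)2(s) ⇌ Mn^2+ + 2 OH^-
Ksp = [Mn^2+][OH^-]^2
Precipitation begins when Q = Ksp. With [Mn^2+] = 0.0029 M:
1.0 x 10^-13 = (0.0029) × [OH^-]^2
[OH^-] = (1.0 x 10^-13 / 2.9 × 10^-3)^(1/2) = 5.9 × 10^-6 M

[OH^-] = 5.9 x 10^-6 M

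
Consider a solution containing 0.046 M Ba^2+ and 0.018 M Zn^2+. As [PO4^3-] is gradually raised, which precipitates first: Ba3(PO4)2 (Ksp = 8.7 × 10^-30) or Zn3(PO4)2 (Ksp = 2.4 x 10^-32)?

Each salt begins to precipitate when Q = Ksp, i.e. when [PO4^3-] reaches its threshold.
For Ba3(PO4)2: 8.7 × 10^-30 = (0.046)^3 × [PO4^3-]^2  ⇒  [PO4^3-] = 3.0 × 10^-13 M.
For Zn3(PO4)2: 2.4 x 10^-32 = (0.018)^3 × [PO4^3-]^2  ⇒  [PO4^3-] = 6.4 × 10^-14 M.
The salt with the lower threshold [PO4^3-] precipitates first: Zn3(PO4)2.

Zn3(PO4)2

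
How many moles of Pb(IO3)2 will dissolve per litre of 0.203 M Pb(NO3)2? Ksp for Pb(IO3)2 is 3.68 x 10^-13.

6.73 x 10^-7 M

Pb(IO3)2(s) ⇌ Pb^2+(aq) + 2 IO3^-(aq)
Ksp = [Pb^2+][IO3^-]^2
Let s = moles of Pb(IO3)2 that dissolve per litre. [Pb^2+] = 0.203 + s ≈ 0.203, [IO3^-] = 2s (since Pb^2+ from Pb(NO3)2 dominates).
Ksp ≈ 0.203 × (2s)^2
s = 6.73 × 10^-7 M
Check: s = 6.7 x 10^-7 ≪ 0.203, so the approximation is valid.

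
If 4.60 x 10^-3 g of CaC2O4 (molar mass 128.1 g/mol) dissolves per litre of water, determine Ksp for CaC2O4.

Ksp = 1.29 × 10^-9

Molar solubility s = (4.60 × 10^-3 g/L) / (128.1 g/mol) = 3.591 × 10^-5 M.
CaC2O4(s) ⇌ Ca^2+ + C2O4^2-
If s mol/L of CaC2O4 dissolves, [Ca^2+] = s and [C2O4^2-] = s.
Ksp = [Ca^2+][C2O4^2-]
Ksp = (s)(s) = s^2
Ksp = (3.591 × 10^-5)^2 = 1.29 x 10^-9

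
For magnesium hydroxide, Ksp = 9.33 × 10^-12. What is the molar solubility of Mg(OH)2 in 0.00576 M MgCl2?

s = 2.01 × 10^-5 M

Mg(OH)2(s) <=> Mg^2+ + 2 OH^-
Ksp = [Mg^2+][OH^-]^2
Let s = moles of Mg(OH)2 that dissolve per litre. [Mg^2+] = 0.00576 + s ≈ 0.00576, [OH^-] = 2s (since Mg^2+ from MgCl2 dominates).
Ksp ≈ 0.00576 × (2s)^2
s = 2.01 × 10^-5 M
Check: s = 2.0 × 10^-5 ≪ 0.00576, so the approximation is valid.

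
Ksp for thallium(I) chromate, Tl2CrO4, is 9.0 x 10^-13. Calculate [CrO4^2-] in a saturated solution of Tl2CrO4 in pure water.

Tl2CrO4(s) ⇌ 2 Tl^+ + CrO4^2-
Ksp = [Tl^+]^2[CrO4^2-]
Let s = molar solubility. Then [Tl^+] = 2s and [CrO4^2-] = s.
So Ksp = (2s)^2 × s = 4s^3
Solving, s = (9.0 x 10^-13/4)^(1/3) = 6.08 × 10^-5 M
[CrO4^2-] = s = 6.1 × 10^-5 M

6.1 x 10^-5 M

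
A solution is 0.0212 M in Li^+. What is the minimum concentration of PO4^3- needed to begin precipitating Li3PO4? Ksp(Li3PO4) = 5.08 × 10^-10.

Li3PO4(s) <=> 3 Li^+(aq) + PO4^3-(aq)
Ksp = [Li^+]^3[PO4^3-]
Precipitation begins when Q = Ksp. With [Li^+] = 0.0212 M:
5.08 × 10^-10 = (0.0212)^3 × [PO4^3-]
[PO4^3-] = (5.08 × 10^-10 / 9.528 x 10^-6) = 5.33 × 10^-5 M

5.33 × 10^-5 M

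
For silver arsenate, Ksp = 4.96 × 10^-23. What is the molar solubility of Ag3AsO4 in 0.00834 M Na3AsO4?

Ag3AsO4(s) ⇌ 3 Ag^+(aq) + AsO4^3-(aq)
Ksp = [Ag^+]^3[AsO4^3-]
Let s be the molar solubility in this solution. [Ag^+] = 3s, [AsO4^3-] = 0.00834 + s ≈ 0.00834 (Ksp is small, so little additional dissolves).
Ksp ≈ (3s)^3 × 0.00834
s = 6.04 × 10^-8 M
Check: s = 6.0 × 10^-8 ≪ 0.00834, so the approximation is valid.

s ≈ 6.04 × 10^-8 M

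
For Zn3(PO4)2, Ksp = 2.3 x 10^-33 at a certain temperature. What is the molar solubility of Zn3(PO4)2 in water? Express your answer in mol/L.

Zn3(PO4)2(s) ⇌ 3 Zn^2+ + 2 PO4^3-
Ksp = [Zn^2+]^3[PO4^3-]^2
For each mole of Zn3(PO4)2 that dissolves: [Zn^2+] = 3s, [PO4^3-] = 2s.
Ksp = (3s)^3(2s)^2 = 108s^5
s = (2.3 x 10^-33 / 108)^(1/5) = 1.2 × 10^-7 M

s = 1.2e-7 M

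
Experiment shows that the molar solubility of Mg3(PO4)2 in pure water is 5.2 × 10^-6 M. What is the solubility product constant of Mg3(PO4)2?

4.1 × 10^-25

Mg3(PO4)2(s) ⇌ 3 Mg^2+ + 2 PO4^3-
With molar solubility s: [Mg^2+] = 3s, [PO4^3-] = 2s.
Ksp = [Mg^2+]^3[PO4^3-]^2
Substituting: Ksp = (3s)^3(2s)^2 = 108s^5
With s = 5.2 × 10^-6: Ksp = 4.1 × 10^-25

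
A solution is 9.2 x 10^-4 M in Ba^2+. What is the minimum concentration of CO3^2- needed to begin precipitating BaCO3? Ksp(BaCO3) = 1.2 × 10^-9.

[CO3^2-] ≈ 1.3 × 10^-6 M

BaCO3(s) ⇌ Ba^2+(aq) + CO3^2-(aq)
Ksp = [Ba^2+][CO3^2-]
Precipitation begins when Q = Ksp. With [Ba^2+] = 9.2 x 10^-4 M:
1.2 × 10^-9 = (9.2 x 10^-4) × [CO3^2-]
[CO3^2-] = (1.2 × 10^-9 / 9.2 x 10^-4) = 1.3 × 10^-6 M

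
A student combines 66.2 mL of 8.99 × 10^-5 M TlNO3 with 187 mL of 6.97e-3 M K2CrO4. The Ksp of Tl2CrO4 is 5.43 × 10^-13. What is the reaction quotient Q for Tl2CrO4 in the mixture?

Total volume = 66.2 + 187 = 253.2 mL.
[Tl^+] = 8.99 × 10^-5 × (66.2/253.2) = 2.350 × 10^-5 M
[CrO4^2-] = 6.97 × 10^-3 × (187/253.2) = 5.148 × 10^-3 M
Tl2CrO4(s) ⇌ 2 Tl^+(aq) + CrO4^2-(aq), so Q = [Tl^+]^2[CrO4^2-]
Q = (2.350 x 10^-5)^2(5.148 × 10^-3) = 2.84 x 10^-12
Q > Ksp, so Tl2CrO4 will precipitate.

2.84 x 10^-12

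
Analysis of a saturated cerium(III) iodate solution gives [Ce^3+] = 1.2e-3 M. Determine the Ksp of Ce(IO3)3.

5.6 × 10^-11

Ce(IO3)3(s) ⇌ Ce^3+ + 3 IO3^-
Stoichiometry gives [IO3^-] = (3/1)[Ce^3+] = 3.60 × 10^-3 M.
Ksp = [Ce^3+][IO3^-]^3
Ksp = 1.2 × 10^-3 × (3.60 × 10^-3)^3 = 5.6 × 10^-11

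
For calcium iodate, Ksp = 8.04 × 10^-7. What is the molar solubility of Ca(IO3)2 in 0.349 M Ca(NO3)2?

Ca(IO3)2(s) ⇌ Ca^2+ + 2 IO3^-
Ksp = [Ca^2+][IO3^-]^2
If s mol/L dissolves here, [Ca^2+] = 0.349 + s ≈ 0.349, [IO3^-] = 2s (Ksp is small, so little additional dissolves).
Ksp ≈ 0.349 × (2s)^2
s = 7.59 x 10^-4 M
Check: s = 7.6 × 10^-4 ≪ 0.349, so the approximation is valid.

s = 7.59 × 10^-4 M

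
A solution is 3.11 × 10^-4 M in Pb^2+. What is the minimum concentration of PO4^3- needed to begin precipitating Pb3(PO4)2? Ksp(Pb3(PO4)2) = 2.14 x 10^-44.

[PO4^3-] = 2.67 × 10^-17 M

Pb3(PO4)2(s) ⇌ 3 Pb^2+ + 2 PO4^3-
Ksp = [Pb^2+]^3[PO4^3-]^2
Precipitation begins when Q = Ksp. With [Pb^2+] = 3.11 × 10^-4 M:
2.14 x 10^-44 = (3.11 × 10^-4)^3 × [PO4^3-]^2
[PO4^3-] = (2.14 x 10^-44 / 3.008 × 10^-11)^(1/2) = 2.67 x 10^-17 M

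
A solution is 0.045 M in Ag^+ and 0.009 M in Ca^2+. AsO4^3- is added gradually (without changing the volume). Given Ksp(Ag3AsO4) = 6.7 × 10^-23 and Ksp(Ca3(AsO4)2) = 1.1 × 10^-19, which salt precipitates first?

Each salt begins to precipitate when Q = Ksp, i.e. when [AsO4^3-] reaches its threshold.
For Ag3AsO4: 6.7 × 10^-23 = (0.045)^3 × [AsO4^3-]  ⇒  [AsO4^3-] = 7.4 × 10^-19 M.
For Ca3(AsO4)2: 1.1 × 10^-19 = (0.009)^3 × [AsO4^3-]^2  ⇒  [AsO4^3-] = 3.9 x 10^-7 M.
The salt with the lower threshold [AsO4^3-] precipitates first: Ag3AsO4.

Ag3AsO4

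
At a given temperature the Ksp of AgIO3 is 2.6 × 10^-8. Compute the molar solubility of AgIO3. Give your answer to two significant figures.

s = 1.6e-4 M

AgIO3(s) ⇌ Ag^+ + IO3^-
Ksp = [Ag^+][IO3^-]
For each mole of AgIO3 that dissolves: [Ag^+] = s, [IO3^-] = s.
Ksp = s × s = s^2
s = √(2.6 × 10^-8) = 1.6 x 10^-4 M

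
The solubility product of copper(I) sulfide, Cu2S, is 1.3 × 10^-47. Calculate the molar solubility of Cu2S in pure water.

s ≈ 1.5 × 10^-16 M

Cu2S(s) ⇌ 2 Cu^+(aq) + S^2-(aq)
Ksp = [Cu^+]^2[S^2-]
Let s = molar solubility. Then [Cu^+] = 2s and [S^2-] = s.
Substituting: Ksp = (2s)^2s = 4s^3
s^3 = 1.3 × 10^-47 / 4, so s = 1.5 × 10^-16 M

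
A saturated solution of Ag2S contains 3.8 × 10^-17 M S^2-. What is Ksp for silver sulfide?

Ag2S(s) ⇌ 2 Ag^+ + S^2-
Stoichiometry gives [Ag^+] = (2/1)[S^2-] = 7.60 × 10^-17 M.
Ksp = [Ag^+]^2[S^2-]
Ksp = (7.60 x 10^-17)^2 × 3.8 × 10^-17 = 2.2 x 10^-49

Ksp ≈ 2.2e-49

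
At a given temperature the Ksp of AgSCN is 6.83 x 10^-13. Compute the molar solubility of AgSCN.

8.26 × 10^-7 M

AgSCN(s) <=> Ag^+(aq) + SCN^-(aq)
Ksp = [Ag^+][SCN^-]
With molar solubility s: [Ag^+] = s, [SCN^-] = s.
Ksp = s × s = s^2
s = √(6.83 x 10^-13) = 8.26 x 10^-7 M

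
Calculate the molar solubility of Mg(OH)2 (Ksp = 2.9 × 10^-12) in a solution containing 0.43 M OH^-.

Mg(OH)2(s) ⇌ Mg^2+ + 2 OH^-
Ksp = [Mg^2+][OH^-]^2
If s mol/L dissolves here, [Mg^2+] = s, [OH^-] = 0.43 + 2s ≈ 0.43 (Ksp is small, so little additional dissolves).
Ksp ≈ s × (0.43)^2
s = 1.6 x 10^-11 M
Check: 2s = 3.1 × 10^-11 ≪ 0.43, so the approximation is valid.

s ≈ 1.6e-11 M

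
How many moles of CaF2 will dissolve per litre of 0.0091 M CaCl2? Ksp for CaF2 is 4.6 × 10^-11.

CaF2(s) ⇌ Ca^2+(aq) + 2 F^-(aq)
Ksp = [Ca^2+][F^-]^2
Let s = moles of CaF2 that dissolve per litre. [Ca^2+] = 0.0091 + s ≈ 0.0091, [F^-] = 2s (Ksp is small, so little additional dissolves).
Ksp ≈ 0.0091 × (2s)^2
s = 3.6 × 10^-5 M
Check: s = 3.6 x 10^-5 ≪ 0.0091, so the approximation is valid.

s ≈ 3.6 x 10^-5 M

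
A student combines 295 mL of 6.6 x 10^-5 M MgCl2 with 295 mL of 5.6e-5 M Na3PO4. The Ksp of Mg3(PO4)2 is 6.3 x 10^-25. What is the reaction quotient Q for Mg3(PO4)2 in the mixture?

Total volume = 295 + 295 = 590 mL.
[Mg^2+] = 6.6 x 10^-5 × (295/590) = 3.30 × 10^-5 M
[PO4^3-] = 5.6 × 10^-5 × (295/590) = 2.80 × 10^-5 M
Mg3(PO4)2(s) ⇌ 3 Mg^2+(aq) + 2 PO4^3-(aq), so Q = [Mg^2+]^3[PO4^3-]^2
Q = (3.30 × 10^-5)^3(2.80 × 10^-5)^2 = 2.8 × 10^-23
Q > Ksp, so Mg3(PO4)2 will precipitate.

Q = 2.8e-23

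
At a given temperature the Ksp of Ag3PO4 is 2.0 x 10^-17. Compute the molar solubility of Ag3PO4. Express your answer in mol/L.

Ag3PO4(s) ⇌ 3 Ag^+(aq) + PO4^3-(aq)
Ksp = [Ag^+]^3[PO4^3-]
With molar solubility s: [Ag^+] = 3s, [PO4^3-] = s.
Ksp = (3s)^3s = 27s^4
Solving, s = (2.0 x 10^-17/27)^(1/4) = 2.9 × 10^-5 M

s = 2.9 × 10^-5 M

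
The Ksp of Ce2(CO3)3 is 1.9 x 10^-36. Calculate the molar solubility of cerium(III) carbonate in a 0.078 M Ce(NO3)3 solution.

s ≈ 2.3e-12 M

Ce2(CO3)3(s) ⇌ 2 Ce^3+ + 3 CO3^2-
Ksp = [Ce^3+]^2[CO3^2-]^3
Let s be the molar solubility in this solution. [Ce^3+] = 0.078 + 2s ≈ 0.078, [CO3^2-] = 3s (Ksp is small, so little additional dissolves).
Ksp ≈ (0.078)^2 × (3s)^3
s = 2.3 × 10^-12 M
Check: 2s = 4.5 × 10^-12 ≪ 0.078, so the approximation is valid.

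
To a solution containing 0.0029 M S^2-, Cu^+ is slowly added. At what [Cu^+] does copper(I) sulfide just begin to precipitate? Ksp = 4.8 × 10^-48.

Cu2S(s) ⇌ 2 Cu^+(aq) + S^2-(aq)
Ksp = [Cu^+]^2[S^2-]
Precipitation begins when Q = Ksp. With [S^2-] = 0.0029 M:
4.8 × 10^-48 = (0.0029) × [Cu^+]^2
[Cu^+] = (4.8 × 10^-48 / 2.9 x 10^-3)^(1/2) = 4.1 × 10^-23 M

[Cu^+] ≈ 4.1 × 10^-23 M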